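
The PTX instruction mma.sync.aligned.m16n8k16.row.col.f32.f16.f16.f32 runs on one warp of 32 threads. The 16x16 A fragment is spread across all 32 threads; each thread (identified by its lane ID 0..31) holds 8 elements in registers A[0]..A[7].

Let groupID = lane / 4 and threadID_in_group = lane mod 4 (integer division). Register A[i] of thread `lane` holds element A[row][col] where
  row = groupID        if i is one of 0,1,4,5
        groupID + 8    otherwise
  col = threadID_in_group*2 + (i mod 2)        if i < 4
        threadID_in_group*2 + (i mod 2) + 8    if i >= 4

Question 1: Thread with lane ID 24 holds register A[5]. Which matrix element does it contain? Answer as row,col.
6,9

lane 24->24/4=6, 24 mod 4=0
i=5  r:6+0->6  c:2·0+1+8->9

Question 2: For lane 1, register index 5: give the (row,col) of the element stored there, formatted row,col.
0,11

L=1->g=1>>2=0, t=1&3=1
[5]->row 0+0=0  col 1·2+1+8=11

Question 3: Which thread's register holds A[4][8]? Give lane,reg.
16,4

r: 4->gid=4,r8=0  c: 8->c8=1,tid=0,i&1=0
L=4*4+0=16  i=1*4+0*2+0=4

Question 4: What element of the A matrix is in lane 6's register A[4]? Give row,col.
lane 6⇒6/4=1, 6 mod 4=2
i=4  r:1+0⇒1  c:2·2+0+8⇒12

1,12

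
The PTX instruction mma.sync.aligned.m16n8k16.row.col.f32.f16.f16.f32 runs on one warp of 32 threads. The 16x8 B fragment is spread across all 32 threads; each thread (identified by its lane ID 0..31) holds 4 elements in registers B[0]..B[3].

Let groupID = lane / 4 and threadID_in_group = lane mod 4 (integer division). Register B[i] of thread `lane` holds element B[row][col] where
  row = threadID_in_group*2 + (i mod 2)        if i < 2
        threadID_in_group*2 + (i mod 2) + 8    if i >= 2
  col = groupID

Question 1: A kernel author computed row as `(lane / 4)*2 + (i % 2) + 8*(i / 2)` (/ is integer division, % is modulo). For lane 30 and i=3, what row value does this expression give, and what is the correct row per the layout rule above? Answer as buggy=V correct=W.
`(lane / 4)*2 + (i % 2) + 8*(i / 2)`[30,3]->23
30: gid=7,tid=2
[3] (2*2+1+8,7) = (13,7)
row: 23 vs 13

buggy=23 correct=13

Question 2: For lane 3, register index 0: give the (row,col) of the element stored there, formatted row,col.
6,0

lane 3: gr=0 (3/4), th=3 (3%4)
i=0: r=3*2+0+0=6, c=gr=0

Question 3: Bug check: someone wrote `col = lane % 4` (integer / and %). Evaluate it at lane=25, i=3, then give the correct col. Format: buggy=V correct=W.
buggy=1 correct=6

`lane % 4`[25,3]⇒1
lane 25: gr=6 (25/4), th=1 (25%4)
i=3: r=1*2+1+8=11, c=gr=6
col: 1 vs 6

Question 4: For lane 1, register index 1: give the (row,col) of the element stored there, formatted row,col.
3,0

1: G=0,T=1
[1] (1*2+1+0,0) = (3,0)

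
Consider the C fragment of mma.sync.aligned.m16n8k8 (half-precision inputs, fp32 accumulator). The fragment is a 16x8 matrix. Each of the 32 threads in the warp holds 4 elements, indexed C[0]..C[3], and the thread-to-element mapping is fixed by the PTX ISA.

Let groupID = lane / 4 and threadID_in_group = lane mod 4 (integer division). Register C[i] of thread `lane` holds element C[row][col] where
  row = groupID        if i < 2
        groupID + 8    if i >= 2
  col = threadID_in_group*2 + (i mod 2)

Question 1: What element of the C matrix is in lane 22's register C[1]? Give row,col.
22: G=5,T=2
[1] (5+0,2*2+1) = (5,5)

5,5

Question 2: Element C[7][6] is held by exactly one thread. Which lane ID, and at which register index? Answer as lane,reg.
31,0

r=7→G=7,rhi=0  c=6→T=3,p=0
L=7*4+3=31  i=0*2+0=0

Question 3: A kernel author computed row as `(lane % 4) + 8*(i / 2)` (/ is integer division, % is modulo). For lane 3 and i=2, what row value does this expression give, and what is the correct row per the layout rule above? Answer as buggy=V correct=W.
buggy=11 correct=8

`(lane % 4) + 8*(i / 2)`[3,2]->11
L=3->gid=3>>2=0, tid=3&3=3
[2]->row 0+8=8  col 3·2+0=6
row: 11 vs 8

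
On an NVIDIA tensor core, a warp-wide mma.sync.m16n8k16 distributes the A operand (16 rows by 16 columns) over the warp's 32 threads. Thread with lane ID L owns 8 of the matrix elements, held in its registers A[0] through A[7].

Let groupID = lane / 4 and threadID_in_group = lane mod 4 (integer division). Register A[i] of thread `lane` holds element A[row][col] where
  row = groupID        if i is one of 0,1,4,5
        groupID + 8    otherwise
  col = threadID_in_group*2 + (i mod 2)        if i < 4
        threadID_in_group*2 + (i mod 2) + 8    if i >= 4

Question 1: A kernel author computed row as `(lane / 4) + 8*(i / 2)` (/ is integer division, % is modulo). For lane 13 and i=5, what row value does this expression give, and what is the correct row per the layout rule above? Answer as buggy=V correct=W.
`(lane / 4) + 8*(i / 2)`[13,5]⇒19
13: gr=3,th=1
[5] (3+0,1*2+1+8) = (3,11)
row: 19 vs 3

buggy=19 correct=3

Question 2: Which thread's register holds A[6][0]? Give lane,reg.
r: 6->gid=6,r8=0  c: 0->c8=0,tid=0,i&1=0
L=6*4+0=24  i=0*4+0*2+0=0

24,0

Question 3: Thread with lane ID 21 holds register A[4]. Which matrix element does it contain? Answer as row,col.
L=21=>grp=21>>2=5, tig=21&3=1
[4]=>row 5+0=5  col 1·2+0+8=10

5,10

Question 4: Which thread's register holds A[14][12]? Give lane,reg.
r=14⇒gr=6,Rb=1  c=12⇒Cb=1,th=2,odd=0
L=6*4+2=26  i=1*4+1*2+0=6

26,6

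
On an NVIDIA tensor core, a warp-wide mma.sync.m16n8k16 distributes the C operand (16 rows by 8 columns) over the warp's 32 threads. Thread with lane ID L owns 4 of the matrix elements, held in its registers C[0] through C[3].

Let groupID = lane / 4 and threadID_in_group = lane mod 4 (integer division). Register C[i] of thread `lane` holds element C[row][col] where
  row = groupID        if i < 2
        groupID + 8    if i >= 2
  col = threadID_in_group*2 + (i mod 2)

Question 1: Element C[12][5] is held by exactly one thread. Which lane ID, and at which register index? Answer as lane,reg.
18,3

r: 12->gid=4,r8=1  c: 5->tid=2,i&1=1
L=4*4+2=18  i=1*2+1=3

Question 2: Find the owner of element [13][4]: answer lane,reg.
22,2

r=13→G=5,rhi=1  c=4→T=2,p=0
L=5*4+2=22  i=1*2+0=2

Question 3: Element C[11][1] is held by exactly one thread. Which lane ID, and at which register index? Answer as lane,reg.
r: 11->gid=3,r8=1  c: 1->tid=0,i&1=1
L=3*4+0=12  i=1*2+1=3

12,3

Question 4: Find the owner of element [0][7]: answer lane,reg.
3,1

r: 0->gid=0,r8=0  c: 7->tid=3,i&1=1
L=0*4+3=3  i=0*2+1=1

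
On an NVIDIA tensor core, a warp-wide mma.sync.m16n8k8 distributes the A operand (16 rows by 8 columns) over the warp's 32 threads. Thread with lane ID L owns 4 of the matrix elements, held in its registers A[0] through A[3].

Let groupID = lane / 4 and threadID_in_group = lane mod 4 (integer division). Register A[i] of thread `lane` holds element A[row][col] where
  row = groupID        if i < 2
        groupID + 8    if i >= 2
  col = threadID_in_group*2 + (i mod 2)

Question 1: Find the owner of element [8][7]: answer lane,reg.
r=8->g=0,rb=1  c=7->t=3,b0=1
L=0*4+3=3  i=1*2+1=3

3,3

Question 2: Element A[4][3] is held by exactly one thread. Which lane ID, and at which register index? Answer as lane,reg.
r=4→G=4,rhi=0  c=3→T=1,p=1
L=4*4+1=17  i=0*2+1=1

17,1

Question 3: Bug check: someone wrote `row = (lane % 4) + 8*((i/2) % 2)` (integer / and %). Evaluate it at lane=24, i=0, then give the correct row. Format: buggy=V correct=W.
`(lane % 4) + 8*((i/2) % 2)`[24,0]⇒0
lane 24⇒24/4=6, 24 mod 4=0
i=0  r:6+0⇒6  c:2·0+0⇒0
row: 0 vs 6

buggy=0 correct=6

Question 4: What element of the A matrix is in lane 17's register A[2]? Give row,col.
12,2

17: grp=4,tig=1
[2] (4+8,1*2+0) = (12,2)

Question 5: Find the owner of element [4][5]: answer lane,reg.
r=4⇒gr=4,Rb=0  c=5⇒th=2,odd=1
L=4*4+2=18  i=0*2+1=1

18,1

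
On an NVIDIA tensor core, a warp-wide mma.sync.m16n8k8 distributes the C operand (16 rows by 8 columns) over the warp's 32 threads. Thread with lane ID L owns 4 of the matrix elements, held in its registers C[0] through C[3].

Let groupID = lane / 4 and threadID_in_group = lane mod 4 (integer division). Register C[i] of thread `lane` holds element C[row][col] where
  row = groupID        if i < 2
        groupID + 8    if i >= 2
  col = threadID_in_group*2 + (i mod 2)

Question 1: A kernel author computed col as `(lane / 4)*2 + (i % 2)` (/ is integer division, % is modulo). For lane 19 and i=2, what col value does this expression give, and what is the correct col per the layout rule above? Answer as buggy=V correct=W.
buggy=8 correct=6

`(lane / 4)*2 + (i % 2)`[19,2]=>8
L=19=>grp=19>>2=4, tig=19&3=3
[2]=>row 4+8=12  col 3·2+0=6
col: 8 vs 6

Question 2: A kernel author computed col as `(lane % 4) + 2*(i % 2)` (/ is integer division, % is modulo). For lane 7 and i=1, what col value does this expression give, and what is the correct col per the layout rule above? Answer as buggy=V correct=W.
buggy=5 correct=7

`(lane % 4) + 2*(i % 2)`[7,1]→5
lane 7→7/4=1, 7 mod 4=3
i=1  r:1+0→1  c:2·3+1→7
col: 5 vs 7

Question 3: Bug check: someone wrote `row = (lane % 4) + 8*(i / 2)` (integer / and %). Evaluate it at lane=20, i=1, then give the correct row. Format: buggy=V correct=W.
buggy=0 correct=5

`(lane % 4) + 8*(i / 2)`[20,1]→0
lane 20: G=5 (20/4), T=0 (20%4)
i=1: r=5+0=5, c=0*2+1=1
row: 0 vs 5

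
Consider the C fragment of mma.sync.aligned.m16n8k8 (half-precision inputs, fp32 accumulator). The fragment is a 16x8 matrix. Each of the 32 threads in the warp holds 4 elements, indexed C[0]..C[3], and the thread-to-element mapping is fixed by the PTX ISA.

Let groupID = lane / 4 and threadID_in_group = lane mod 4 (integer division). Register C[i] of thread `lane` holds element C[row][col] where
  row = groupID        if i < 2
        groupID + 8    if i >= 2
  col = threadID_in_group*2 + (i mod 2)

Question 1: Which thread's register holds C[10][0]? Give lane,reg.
r=10->g=2,rb=1  c=0->t=0,b0=0
L=2*4+0=8  i=1*2+0=2

8,2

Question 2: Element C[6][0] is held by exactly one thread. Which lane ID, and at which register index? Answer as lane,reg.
24,0

r:6=>grp=6,rB=0  c:0=>tig=0,lo=0
L=6*4+0=24  i=0*2+0=0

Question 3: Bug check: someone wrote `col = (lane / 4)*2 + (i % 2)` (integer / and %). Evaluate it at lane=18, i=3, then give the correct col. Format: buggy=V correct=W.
buggy=9 correct=5

`(lane / 4)*2 + (i % 2)`[18,3]→9
lane 18→18/4=4, 18 mod 4=2
i=3  r:4+8→12  c:2·2+1→5
col: 9 vs 5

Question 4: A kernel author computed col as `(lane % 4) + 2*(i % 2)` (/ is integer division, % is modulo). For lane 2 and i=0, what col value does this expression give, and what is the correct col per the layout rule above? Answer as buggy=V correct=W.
buggy=2 correct=4

`(lane % 4) + 2*(i % 2)`[2,0]->2
2: gid=0,tid=2
[0] (0+0,2*2+0) = (0,4)
col: 2 vs 4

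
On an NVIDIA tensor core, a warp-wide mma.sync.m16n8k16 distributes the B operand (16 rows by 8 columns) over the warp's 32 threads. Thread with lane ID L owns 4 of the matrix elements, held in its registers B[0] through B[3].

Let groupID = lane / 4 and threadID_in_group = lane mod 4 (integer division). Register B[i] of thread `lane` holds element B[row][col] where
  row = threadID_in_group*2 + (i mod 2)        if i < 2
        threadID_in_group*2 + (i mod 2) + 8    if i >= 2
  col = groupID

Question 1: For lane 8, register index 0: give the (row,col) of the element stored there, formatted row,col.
0,2

lane 8: gid=2 (8/4), tid=0 (8%4)
i=0: r=0*2+0+0=0, c=gid=2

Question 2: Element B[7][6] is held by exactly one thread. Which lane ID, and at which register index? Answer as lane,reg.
27,1

c: 6->gid=6  r: 7->r8=0,tid=3,i&1=1
L=6*4+3=27  i=0*2+1=1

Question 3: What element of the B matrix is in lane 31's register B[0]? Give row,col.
lane 31→31/4=7, 31 mod 4=3
i=0  r:2·3+0+0→6  c:7

6,7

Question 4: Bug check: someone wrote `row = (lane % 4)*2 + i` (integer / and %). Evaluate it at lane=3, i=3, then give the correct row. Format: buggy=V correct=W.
buggy=9 correct=15

`(lane % 4)*2 + i`[3,3]->9
3: gid=0,tid=3
[3] (3*2+1+8,0) = (15,0)
row: 9 vs 15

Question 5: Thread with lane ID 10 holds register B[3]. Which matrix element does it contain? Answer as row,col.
10: G=2,T=2
[3] (2*2+1+8,2) = (13,2)

13,2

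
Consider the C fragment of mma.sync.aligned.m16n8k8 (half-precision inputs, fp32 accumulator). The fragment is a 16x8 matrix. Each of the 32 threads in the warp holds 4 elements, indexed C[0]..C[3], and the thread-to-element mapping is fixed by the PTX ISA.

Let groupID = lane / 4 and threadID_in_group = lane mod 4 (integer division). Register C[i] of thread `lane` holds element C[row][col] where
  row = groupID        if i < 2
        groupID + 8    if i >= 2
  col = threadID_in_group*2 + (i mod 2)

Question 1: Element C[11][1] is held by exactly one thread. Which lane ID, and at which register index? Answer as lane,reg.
r:11=>grp=3,rB=1  c:1=>tig=0,lo=1
L=3*4+0=12  i=1*2+1=3

12,3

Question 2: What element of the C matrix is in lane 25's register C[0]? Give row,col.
25: gid=6,tid=1
[0] (6+0,1*2+0) = (6,2)

6,2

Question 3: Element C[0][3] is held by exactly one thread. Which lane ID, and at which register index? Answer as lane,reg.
1,1

r:0=>grp=0,rB=0  c:3=>tig=1,lo=1
L=0*4+1=1  i=0*2+1=1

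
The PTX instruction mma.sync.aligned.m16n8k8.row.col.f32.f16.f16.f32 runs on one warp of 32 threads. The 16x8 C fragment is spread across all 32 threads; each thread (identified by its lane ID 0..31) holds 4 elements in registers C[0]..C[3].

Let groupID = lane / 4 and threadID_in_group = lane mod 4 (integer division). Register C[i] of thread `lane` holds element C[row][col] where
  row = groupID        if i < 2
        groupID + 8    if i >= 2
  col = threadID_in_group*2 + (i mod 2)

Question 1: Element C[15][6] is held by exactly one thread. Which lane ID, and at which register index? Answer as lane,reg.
r=15->g=7,rb=1  c=6->t=3,b0=0
L=7*4+3=31  i=1*2+0=2

31,2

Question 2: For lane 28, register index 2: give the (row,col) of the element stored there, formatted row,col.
15,0

L=28→G=28>>2=7, T=28&3=0
[2]→row 7+8=15  col 0·2+0=0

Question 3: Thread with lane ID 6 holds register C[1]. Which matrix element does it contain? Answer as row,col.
1,5

lane 6: grp=1 (6/4), tig=2 (6%4)
i=1: r=1+0=1, c=2*2+1=5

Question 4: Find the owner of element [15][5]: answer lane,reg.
r=15⇒gr=7,Rb=1  c=5⇒th=2,odd=1
L=7*4+2=30  i=1*2+1=3

30,3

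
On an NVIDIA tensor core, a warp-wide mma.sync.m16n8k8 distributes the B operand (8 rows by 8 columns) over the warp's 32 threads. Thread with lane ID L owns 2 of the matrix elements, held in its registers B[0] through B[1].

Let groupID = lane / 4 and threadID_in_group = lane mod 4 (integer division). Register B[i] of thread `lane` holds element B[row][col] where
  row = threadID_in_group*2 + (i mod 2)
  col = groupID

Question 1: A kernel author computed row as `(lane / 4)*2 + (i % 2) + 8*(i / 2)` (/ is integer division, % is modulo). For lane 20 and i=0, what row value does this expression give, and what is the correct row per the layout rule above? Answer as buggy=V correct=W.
buggy=10 correct=0

`(lane / 4)*2 + (i % 2) + 8*(i / 2)`[20,0]=>10
20: grp=5,tig=0
[0] (0*2+0,5) = (0,5)
row: 10 vs 0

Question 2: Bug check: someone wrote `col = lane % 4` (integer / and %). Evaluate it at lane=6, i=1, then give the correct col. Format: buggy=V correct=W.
buggy=2 correct=1

`lane % 4`[6,1]⇒2
6: gr=1,th=2
[1] (2*2+1,1) = (5,1)
col: 2 vs 1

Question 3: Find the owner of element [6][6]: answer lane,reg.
c=6->g=6  r=6->t=3,b0=0
L=6*4+3=27  i=0=0

27,0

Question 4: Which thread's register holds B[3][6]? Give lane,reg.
25,1

c:6=>grp=6  r:3=>tig=1,lo=1
L=6*4+1=25  i=1=1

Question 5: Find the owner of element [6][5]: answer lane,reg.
c=5⇒gr=5  r=6⇒th=3,odd=0
L=5*4+3=23  i=0=0

23,0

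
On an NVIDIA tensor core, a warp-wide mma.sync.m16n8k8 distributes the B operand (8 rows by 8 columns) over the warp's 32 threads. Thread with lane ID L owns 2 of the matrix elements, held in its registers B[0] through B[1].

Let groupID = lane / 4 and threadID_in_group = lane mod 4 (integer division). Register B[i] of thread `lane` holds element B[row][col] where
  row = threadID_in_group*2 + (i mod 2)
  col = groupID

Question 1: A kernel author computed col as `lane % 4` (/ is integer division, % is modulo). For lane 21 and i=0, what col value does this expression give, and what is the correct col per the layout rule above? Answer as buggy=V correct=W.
`lane % 4`[21,0]→1
L=21→G=21>>2=5, T=21&3=1
[0]→row 1·2+0=2  col G=5
col: 1 vs 5

buggy=1 correct=5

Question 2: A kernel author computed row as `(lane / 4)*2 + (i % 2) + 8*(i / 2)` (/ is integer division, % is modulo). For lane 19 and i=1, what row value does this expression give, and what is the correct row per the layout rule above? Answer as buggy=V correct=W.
buggy=9 correct=7

`(lane / 4)*2 + (i % 2) + 8*(i / 2)`[19,1]->9
lane 19->19/4=4, 19 mod 4=3
i=1  r:2·3+1->7  c:4
row: 9 vs 7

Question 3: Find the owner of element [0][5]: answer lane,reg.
c=5->g=5  r=0->t=0,b0=0
L=5*4+0=20  i=0=0

20,0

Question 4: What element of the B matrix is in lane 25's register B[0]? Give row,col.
2,6

lane 25: gid=6 (25/4), tid=1 (25%4)
i=0: r=1*2+0=2, c=gid=6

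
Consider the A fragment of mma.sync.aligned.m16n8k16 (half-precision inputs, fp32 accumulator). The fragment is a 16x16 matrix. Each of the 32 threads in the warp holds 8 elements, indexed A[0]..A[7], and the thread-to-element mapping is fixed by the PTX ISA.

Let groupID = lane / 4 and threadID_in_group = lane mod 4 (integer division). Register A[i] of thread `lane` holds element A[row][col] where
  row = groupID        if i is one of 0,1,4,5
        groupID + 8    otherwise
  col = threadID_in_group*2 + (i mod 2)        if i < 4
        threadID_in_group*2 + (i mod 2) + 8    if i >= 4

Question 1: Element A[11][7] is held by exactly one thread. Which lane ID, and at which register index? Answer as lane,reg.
r=11->g=3,rb=1  c=7->cb=0,t=3,b0=1
L=3*4+3=15  i=0*4+1*2+1=3

15,3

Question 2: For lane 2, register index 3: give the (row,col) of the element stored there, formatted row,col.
8,5

L=2⇒gr=2>>2=0, th=2&3=2
[3]⇒row 0+8=8  col 2·2+1+0=5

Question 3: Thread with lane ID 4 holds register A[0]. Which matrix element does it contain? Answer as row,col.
1,0

L=4⇒gr=4>>2=1, th=4&3=0
[0]⇒row 1+0=1  col 0·2+0+0=0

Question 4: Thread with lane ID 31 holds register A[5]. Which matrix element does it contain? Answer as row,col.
7,15

lane 31: G=7 (31/4), T=3 (31%4)
i=5: r=7+0=7, c=3*2+1+8=15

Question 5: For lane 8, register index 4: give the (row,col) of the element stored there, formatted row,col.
8: grp=2,tig=0
[4] (2+0,0*2+0+8) = (2,8)

2,8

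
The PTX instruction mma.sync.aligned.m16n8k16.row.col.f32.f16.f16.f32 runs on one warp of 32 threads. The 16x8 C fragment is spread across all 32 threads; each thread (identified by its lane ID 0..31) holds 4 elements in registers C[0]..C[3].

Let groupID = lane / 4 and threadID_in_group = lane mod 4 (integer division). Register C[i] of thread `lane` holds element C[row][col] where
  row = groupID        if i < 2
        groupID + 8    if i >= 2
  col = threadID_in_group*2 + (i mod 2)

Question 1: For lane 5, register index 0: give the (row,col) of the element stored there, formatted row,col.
lane 5->5/4=1, 5 mod 4=1
i=0  r:1+0->1  c:2·1+0->2

1,2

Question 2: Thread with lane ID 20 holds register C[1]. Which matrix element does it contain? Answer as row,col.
5,1

lane 20->20/4=5, 20 mod 4=0
i=1  r:5+0->5  c:2·0+1->1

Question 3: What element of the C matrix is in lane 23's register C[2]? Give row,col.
13,6

23: gid=5,tid=3
[2] (5+8,3*2+0) = (13,6)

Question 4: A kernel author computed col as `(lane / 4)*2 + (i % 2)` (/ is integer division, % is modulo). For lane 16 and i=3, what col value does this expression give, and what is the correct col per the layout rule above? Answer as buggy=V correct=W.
buggy=9 correct=1

`(lane / 4)*2 + (i % 2)`[16,3]->9
lane 16->16/4=4, 16 mod 4=0
i=3  r:4+8->12  c:2·0+1->1
col: 9 vs 1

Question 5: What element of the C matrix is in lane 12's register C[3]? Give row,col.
11,1

L=12=>grp=12>>2=3, tig=12&3=0
[3]=>row 3+8=11  col 0·2+1=1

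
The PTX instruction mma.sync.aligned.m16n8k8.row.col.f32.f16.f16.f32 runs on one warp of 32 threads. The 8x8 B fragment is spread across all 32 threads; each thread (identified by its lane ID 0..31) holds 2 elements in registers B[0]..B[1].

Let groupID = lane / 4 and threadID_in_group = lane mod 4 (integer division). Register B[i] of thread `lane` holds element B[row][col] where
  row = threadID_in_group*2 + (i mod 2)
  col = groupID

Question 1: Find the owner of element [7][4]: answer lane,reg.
c:4=>grp=4  r:7=>tig=3,lo=1
L=4*4+3=19  i=1=1

19,1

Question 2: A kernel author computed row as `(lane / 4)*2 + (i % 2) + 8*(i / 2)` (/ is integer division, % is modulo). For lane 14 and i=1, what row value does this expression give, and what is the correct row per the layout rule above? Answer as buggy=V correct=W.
buggy=7 correct=5

`(lane / 4)*2 + (i % 2) + 8*(i / 2)`[14,1]=>7
lane 14: grp=3 (14/4), tig=2 (14%4)
i=1: r=2*2+1=5, c=grp=3
row: 7 vs 5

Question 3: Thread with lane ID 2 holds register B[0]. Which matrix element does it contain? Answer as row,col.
L=2->gid=2>>2=0, tid=2&3=2
[0]->row 2·2+0=4  col gid=0

4,0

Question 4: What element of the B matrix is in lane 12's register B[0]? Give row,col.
0,3

lane 12→12/4=3, 12 mod 4=0
i=0  r:2·0+0→0  c:3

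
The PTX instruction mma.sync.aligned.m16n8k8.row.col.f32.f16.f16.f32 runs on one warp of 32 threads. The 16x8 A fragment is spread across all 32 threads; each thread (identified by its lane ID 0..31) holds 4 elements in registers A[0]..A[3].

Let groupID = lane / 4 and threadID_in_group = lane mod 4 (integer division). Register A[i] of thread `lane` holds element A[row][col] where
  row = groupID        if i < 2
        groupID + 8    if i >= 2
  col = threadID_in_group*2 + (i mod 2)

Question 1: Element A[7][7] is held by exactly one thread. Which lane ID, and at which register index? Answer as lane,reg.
r: 7->gid=7,r8=0  c: 7->tid=3,i&1=1
L=7*4+3=31  i=0*2+1=1

31,1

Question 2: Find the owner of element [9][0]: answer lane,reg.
4,2

r=9->g=1,rb=1  c=0->t=0,b0=0
L=1*4+0=4  i=1*2+0=2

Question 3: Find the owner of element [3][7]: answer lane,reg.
15,1

r:3=>grp=3,rB=0  c:7=>tig=3,lo=1
L=3*4+3=15  i=0*2+1=1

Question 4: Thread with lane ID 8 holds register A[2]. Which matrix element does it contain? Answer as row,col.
8: gr=2,th=0
[2] (2+8,0*2+0) = (10,0)

10,0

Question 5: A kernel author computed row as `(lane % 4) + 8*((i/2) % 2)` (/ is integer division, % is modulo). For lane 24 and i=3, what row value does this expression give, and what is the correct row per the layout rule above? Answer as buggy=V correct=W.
buggy=8 correct=14

`(lane % 4) + 8*((i/2) % 2)`[24,3]->8
24: g=6,t=0
[3] (6+8,0*2+1) = (14,1)
row: 8 vs 14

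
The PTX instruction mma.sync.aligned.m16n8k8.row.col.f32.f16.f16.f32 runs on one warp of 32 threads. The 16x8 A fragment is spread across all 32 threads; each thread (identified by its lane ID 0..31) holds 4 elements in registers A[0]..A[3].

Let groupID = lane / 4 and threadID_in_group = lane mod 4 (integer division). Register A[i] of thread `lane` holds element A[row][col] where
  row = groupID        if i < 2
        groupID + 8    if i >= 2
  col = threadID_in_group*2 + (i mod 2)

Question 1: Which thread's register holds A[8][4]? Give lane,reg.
2,2

r=8->g=0,rb=1  c=4->t=2,b0=0
L=0*4+2=2  i=1*2+0=2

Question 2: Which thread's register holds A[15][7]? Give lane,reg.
31,3

r=15->g=7,rb=1  c=7->t=3,b0=1
L=7*4+3=31  i=1*2+1=3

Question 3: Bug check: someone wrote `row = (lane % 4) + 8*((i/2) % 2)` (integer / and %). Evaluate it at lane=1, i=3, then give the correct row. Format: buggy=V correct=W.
`(lane % 4) + 8*((i/2) % 2)`[1,3]→9
L=1→G=1>>2=0, T=1&3=1
[3]→row 0+8=8  col 1·2+1=3
row: 9 vs 8

buggy=9 correct=8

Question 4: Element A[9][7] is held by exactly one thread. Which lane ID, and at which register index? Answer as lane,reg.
7,3

r=9→G=1,rhi=1  c=7→T=3,p=1
L=1*4+3=7  i=1*2+1=3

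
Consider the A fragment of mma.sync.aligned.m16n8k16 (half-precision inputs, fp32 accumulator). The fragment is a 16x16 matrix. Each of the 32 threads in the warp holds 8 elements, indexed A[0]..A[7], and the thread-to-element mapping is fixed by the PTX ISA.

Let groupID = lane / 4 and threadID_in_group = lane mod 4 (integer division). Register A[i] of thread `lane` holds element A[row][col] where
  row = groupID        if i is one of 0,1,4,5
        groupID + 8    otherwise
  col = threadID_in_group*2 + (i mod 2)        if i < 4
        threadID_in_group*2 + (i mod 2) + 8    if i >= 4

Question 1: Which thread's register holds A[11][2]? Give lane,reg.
13,2

r=11→G=3,rhi=1  c=2→chi=0,T=1,p=0
L=3*4+1=13  i=0*4+1*2+0=2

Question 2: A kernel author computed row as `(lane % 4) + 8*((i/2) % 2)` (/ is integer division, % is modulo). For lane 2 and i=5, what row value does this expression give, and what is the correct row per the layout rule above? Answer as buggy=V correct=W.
`(lane % 4) + 8*((i/2) % 2)`[2,5]⇒2
lane 2: gr=0 (2/4), th=2 (2%4)
i=5: r=0+0=0, c=2*2+1+8=13
row: 2 vs 0

buggy=2 correct=0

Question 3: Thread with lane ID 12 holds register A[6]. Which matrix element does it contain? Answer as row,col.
L=12⇒gr=12>>2=3, th=12&3=0
[6]⇒row 3+8=11  col 0·2+0+8=8

11,8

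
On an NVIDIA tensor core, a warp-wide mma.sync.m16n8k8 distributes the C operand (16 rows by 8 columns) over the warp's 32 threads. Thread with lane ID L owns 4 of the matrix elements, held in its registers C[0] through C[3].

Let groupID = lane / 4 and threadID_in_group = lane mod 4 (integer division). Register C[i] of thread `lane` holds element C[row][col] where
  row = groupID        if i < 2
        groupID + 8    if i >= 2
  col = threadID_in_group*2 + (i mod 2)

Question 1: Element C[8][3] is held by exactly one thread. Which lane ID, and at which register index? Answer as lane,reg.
1,3

r=8⇒gr=0,Rb=1  c=3⇒th=1,odd=1
L=0*4+1=1  i=1*2+1=3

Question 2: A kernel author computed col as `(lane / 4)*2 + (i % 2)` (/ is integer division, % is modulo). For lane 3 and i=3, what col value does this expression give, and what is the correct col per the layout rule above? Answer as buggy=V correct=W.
buggy=1 correct=7

`(lane / 4)*2 + (i % 2)`[3,3]⇒1
3: gr=0,th=3
[3] (0+8,3*2+1) = (8,7)
col: 1 vs 7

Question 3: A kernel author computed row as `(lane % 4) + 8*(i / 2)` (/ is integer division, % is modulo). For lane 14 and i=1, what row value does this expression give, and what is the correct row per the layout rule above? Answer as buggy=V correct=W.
buggy=2 correct=3

`(lane % 4) + 8*(i / 2)`[14,1]→2
lane 14: G=3 (14/4), T=2 (14%4)
i=1: r=3+0=3, c=2*2+1=5
row: 2 vs 3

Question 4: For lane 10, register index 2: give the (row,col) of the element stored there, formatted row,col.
10,4

L=10->g=10>>2=2, t=10&3=2
[2]->row 2+8=10  col 2·2+0=4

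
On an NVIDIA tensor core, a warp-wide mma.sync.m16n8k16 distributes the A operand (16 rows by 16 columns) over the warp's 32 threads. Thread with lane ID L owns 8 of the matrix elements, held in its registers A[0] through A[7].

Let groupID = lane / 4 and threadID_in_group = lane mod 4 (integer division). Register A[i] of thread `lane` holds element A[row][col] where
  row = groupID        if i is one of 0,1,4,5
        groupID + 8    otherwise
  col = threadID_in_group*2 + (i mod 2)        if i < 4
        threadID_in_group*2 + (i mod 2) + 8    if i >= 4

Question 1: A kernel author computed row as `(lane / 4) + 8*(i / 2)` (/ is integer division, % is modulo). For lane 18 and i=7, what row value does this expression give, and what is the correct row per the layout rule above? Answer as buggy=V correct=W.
`(lane / 4) + 8*(i / 2)`[18,7]⇒28
lane 18⇒18/4=4, 18 mod 4=2
i=7  r:4+8⇒12  c:2·2+1+8⇒13
row: 28 vs 12

buggy=28 correct=12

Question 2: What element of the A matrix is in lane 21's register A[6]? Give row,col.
13,10

L=21⇒gr=21>>2=5, th=21&3=1
[6]⇒row 5+8=13  col 1·2+0+8=10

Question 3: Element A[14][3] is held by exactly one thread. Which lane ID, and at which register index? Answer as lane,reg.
25,3

r=14⇒gr=6,Rb=1  c=3⇒Cb=0,th=1,odd=1
L=6*4+1=25  i=0*4+1*2+1=3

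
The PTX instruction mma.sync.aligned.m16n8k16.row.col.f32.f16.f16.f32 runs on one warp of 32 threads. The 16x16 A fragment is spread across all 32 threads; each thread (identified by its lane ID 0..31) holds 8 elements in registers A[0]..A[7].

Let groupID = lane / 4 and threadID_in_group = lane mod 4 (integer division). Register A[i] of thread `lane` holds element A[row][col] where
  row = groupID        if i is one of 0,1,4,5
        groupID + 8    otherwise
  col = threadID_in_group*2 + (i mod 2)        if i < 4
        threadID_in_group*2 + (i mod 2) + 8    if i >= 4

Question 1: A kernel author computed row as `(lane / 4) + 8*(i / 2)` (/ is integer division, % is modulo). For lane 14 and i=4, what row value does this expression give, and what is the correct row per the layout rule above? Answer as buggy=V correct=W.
`(lane / 4) + 8*(i / 2)`[14,4]->19
L=14->gid=14>>2=3, tid=14&3=2
[4]->row 3+0=3  col 2·2+0+8=12
row: 19 vs 3

buggy=19 correct=3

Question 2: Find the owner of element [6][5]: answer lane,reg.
26,1

r=6->g=6,rb=0  c=5->cb=0,t=2,b0=1
L=6*4+2=26  i=0*4+0*2+1=1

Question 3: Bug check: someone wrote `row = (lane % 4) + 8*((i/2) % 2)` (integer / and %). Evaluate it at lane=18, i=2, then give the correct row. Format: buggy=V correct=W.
`(lane % 4) + 8*((i/2) % 2)`[18,2]→10
L=18→G=18>>2=4, T=18&3=2
[2]→row 4+8=12  col 2·2+0+0=4
row: 10 vs 12

buggy=10 correct=12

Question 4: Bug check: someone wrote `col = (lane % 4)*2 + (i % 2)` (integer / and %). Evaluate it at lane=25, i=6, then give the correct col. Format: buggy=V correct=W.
`(lane % 4)*2 + (i % 2)`[25,6]->2
lane 25->25/4=6, 25 mod 4=1
i=6  r:6+8->14  c:2·1+0+8->10
col: 2 vs 10

buggy=2 correct=10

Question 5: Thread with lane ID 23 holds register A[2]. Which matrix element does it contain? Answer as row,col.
13,6

lane 23⇒23/4=5, 23 mod 4=3
i=2  r:5+8⇒13  c:2·3+0+0⇒6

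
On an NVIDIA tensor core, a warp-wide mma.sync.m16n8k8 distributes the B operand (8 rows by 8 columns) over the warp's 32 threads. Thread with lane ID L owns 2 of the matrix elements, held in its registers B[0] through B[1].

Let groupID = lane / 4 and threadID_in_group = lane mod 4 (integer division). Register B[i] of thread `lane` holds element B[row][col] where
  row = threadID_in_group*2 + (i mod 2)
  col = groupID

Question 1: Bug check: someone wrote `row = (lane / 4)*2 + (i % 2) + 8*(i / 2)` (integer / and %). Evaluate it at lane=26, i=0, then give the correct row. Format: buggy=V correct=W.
buggy=12 correct=4

`(lane / 4)*2 + (i % 2) + 8*(i / 2)`[26,0]⇒12
lane 26⇒26/4=6, 26 mod 4=2
i=0  r:2·2+0⇒4  c:6
row: 12 vs 4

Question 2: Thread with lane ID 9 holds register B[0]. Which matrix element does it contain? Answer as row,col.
2,2

9: g=2,t=1
[0] (1*2+0,2) = (2,2)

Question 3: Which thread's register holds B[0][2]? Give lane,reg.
c=2->g=2  r=0->t=0,b0=0
L=2*4+0=8  i=0=0

8,0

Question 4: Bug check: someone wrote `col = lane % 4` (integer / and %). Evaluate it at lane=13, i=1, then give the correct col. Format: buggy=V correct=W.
buggy=1 correct=3

`lane % 4`[13,1]->1
lane 13->13/4=3, 13 mod 4=1
i=1  r:2·1+1->3  c:3
col: 1 vs 3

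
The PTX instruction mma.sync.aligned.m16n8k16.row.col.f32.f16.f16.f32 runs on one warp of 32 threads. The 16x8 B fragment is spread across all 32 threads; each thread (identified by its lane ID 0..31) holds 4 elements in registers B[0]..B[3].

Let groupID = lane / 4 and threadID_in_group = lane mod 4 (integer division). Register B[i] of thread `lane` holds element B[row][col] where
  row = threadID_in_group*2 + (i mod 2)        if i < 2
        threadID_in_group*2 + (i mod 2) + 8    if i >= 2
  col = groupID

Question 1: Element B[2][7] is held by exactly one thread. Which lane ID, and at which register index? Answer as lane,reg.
c: 7->gid=7  r: 2->r8=0,tid=1,i&1=0
L=7*4+1=29  i=0*2+0=0

29,0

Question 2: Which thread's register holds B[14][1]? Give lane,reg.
c=1->g=1  r=14->rb=1,t=3,b0=0
L=1*4+3=7  i=1*2+0=2

7,2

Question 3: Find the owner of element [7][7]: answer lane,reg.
c: 7->gid=7  r: 7->r8=0,tid=3,i&1=1
L=7*4+3=31  i=0*2+1=1

31,1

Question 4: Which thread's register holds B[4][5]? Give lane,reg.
c=5⇒gr=5  r=4⇒Rb=0,th=2,odd=0
L=5*4+2=22  i=0*2+0=0

22,0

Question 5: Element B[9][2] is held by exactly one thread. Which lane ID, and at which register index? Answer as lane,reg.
8,3

c=2->g=2  r=9->rb=1,t=0,b0=1
L=2*4+0=8  i=1*2+1=3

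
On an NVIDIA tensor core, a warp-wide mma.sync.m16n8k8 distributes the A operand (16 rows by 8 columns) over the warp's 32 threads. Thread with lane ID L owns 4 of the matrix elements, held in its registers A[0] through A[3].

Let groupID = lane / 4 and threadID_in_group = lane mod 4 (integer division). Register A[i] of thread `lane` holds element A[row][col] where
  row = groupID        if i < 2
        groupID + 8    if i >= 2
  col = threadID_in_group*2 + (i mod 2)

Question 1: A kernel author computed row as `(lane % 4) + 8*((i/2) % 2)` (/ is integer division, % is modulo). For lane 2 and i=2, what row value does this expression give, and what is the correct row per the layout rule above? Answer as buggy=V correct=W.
buggy=10 correct=8

`(lane % 4) + 8*((i/2) % 2)`[2,2]→10
2: G=0,T=2
[2] (0+8,2*2+0) = (8,4)
row: 10 vs 8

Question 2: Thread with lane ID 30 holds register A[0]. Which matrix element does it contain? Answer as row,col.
7,4

L=30→G=30>>2=7, T=30&3=2
[0]→row 7+0=7  col 2·2+0=4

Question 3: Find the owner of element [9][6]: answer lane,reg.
r:9=>grp=1,rB=1  c:6=>tig=3,lo=0
L=1*4+3=7  i=1*2+0=2

7,2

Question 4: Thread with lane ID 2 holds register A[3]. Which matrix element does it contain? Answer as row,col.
lane 2: g=0 (2/4), t=2 (2%4)
i=3: r=0+8=8, c=2*2+1=5

8,5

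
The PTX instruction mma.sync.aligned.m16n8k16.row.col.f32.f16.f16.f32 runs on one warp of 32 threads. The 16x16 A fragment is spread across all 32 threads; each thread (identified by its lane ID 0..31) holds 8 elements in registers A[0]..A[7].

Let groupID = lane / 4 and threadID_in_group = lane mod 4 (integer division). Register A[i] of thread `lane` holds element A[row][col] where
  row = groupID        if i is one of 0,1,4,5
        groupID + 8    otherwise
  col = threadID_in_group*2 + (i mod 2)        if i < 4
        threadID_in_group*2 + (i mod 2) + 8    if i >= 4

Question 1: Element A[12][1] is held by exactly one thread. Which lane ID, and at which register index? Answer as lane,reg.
r=12->g=4,rb=1  c=1->cb=0,t=0,b0=1
L=4*4+0=16  i=0*4+1*2+1=3

16,3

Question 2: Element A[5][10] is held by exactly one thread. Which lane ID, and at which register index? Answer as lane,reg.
r=5->g=5,rb=0  c=10->cb=1,t=1,b0=0
L=5*4+1=21  i=1*4+0*2+0=4

21,4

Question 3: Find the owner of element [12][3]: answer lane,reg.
r: 12->gid=4,r8=1  c: 3->c8=0,tid=1,i&1=1
L=4*4+1=17  i=0*4+1*2+1=3

17,3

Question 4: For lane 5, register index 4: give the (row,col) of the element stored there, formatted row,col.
1,10

5: gid=1,tid=1
[4] (1+0,1*2+0+8) = (1,10)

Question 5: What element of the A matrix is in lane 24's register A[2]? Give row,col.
lane 24->24/4=6, 24 mod 4=0
i=2  r:6+8->14  c:2·0+0+0->0

14,0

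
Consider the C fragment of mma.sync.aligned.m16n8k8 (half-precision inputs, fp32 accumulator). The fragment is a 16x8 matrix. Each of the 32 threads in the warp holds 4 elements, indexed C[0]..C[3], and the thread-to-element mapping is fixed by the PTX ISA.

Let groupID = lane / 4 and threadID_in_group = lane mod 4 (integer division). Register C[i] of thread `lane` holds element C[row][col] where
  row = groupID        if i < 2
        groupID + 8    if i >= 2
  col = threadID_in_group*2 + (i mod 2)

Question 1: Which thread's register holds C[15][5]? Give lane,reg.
r=15⇒gr=7,Rb=1  c=5⇒th=2,odd=1
L=7*4+2=30  i=1*2+1=3

30,3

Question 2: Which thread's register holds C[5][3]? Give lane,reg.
21,1

r:5=>grp=5,rB=0  c:3=>tig=1,lo=1
L=5*4+1=21  i=0*2+1=1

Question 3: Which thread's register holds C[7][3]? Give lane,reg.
r:7=>grp=7,rB=0  c:3=>tig=1,lo=1
L=7*4+1=29  i=0*2+1=1

29,1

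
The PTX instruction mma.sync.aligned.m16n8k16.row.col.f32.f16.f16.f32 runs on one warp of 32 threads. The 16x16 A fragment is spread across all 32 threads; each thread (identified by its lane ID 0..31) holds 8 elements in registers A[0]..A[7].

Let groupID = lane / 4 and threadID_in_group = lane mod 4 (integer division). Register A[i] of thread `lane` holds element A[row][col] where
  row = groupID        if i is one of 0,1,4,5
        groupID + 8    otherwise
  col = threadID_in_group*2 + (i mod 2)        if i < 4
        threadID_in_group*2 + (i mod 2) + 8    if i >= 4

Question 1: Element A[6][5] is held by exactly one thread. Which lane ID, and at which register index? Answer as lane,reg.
26,1

r:6=>grp=6,rB=0  c:5=>cB=0,tig=2,lo=1
L=6*4+2=26  i=0*4+0*2+1=1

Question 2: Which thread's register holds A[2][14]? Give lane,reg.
11,4

r: 2->gid=2,r8=0  c: 14->c8=1,tid=3,i&1=0
L=2*4+3=11  i=1*4+0*2+0=4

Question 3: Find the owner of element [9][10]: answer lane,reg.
r=9->g=1,rb=1  c=10->cb=1,t=1,b0=0
L=1*4+1=5  i=1*4+1*2+0=6

5,6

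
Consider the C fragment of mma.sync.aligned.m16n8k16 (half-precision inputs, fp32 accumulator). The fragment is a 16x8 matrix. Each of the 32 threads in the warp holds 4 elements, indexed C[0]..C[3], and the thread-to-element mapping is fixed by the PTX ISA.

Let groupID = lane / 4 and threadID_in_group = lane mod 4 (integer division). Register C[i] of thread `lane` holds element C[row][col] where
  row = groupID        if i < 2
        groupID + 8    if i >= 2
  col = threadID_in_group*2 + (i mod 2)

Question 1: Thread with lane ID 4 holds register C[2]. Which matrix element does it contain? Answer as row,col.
9,0

L=4->gid=4>>2=1, tid=4&3=0
[2]->row 1+8=9  col 0·2+0=0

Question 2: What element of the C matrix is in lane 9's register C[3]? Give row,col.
10,3

lane 9→9/4=2, 9 mod 4=1
i=3  r:2+8→10  c:2·1+1→3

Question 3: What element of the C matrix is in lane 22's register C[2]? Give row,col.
13,4

lane 22: gid=5 (22/4), tid=2 (22%4)
i=2: r=5+8=13, c=2*2+0=4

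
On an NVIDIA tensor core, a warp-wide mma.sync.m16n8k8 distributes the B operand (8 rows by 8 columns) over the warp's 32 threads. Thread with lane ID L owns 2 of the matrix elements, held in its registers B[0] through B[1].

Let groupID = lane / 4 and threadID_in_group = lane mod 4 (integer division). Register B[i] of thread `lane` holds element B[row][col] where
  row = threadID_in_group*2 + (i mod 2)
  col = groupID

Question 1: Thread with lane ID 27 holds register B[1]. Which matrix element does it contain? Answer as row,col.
7,6

L=27=>grp=27>>2=6, tig=27&3=3
[1]=>row 3·2+1=7  col grp=6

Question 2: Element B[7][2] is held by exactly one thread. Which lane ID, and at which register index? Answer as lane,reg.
11,1

c=2⇒gr=2  r=7⇒th=3,odd=1
L=2*4+3=11  i=1=1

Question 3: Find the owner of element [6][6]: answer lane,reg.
27,0

c=6⇒gr=6  r=6⇒th=3,odd=0
L=6*4+3=27  i=0=0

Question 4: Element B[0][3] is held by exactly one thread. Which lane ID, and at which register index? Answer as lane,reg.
c:3=>grp=3  r:0=>tig=0,lo=0
L=3*4+0=12  i=0=0

12,0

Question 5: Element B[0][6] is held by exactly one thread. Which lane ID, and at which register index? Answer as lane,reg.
c:6=>grp=6  r:0=>tig=0,lo=0
L=6*4+0=24  i=0=0

24,0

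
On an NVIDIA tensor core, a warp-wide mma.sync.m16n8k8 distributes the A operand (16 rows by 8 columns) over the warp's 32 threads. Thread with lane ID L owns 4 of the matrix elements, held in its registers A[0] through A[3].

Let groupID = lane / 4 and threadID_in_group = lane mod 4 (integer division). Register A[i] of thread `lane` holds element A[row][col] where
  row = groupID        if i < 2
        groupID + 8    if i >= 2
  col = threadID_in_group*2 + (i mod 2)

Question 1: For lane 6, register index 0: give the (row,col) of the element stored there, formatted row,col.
6: G=1,T=2
[0] (1+0,2*2+0) = (1,4)

1,4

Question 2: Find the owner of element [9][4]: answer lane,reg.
r=9->g=1,rb=1  c=4->t=2,b0=0
L=1*4+2=6  i=1*2+0=2

6,2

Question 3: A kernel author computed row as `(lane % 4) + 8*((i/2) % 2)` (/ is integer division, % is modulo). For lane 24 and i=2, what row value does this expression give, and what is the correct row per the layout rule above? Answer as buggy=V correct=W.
`(lane % 4) + 8*((i/2) % 2)`[24,2]->8
L=24->g=24>>2=6, t=24&3=0
[2]->row 6+8=14  col 0·2+0=0
row: 8 vs 14

buggy=8 correct=14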